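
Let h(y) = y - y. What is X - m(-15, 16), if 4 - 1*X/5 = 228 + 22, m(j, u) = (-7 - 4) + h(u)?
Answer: -1219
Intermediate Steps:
h(y) = 0
m(j, u) = -11 (m(j, u) = (-7 - 4) + 0 = -11 + 0 = -11)
X = -1230 (X = 20 - 5*(228 + 22) = 20 - 5*250 = 20 - 1250 = -1230)
X - m(-15, 16) = -1230 - 1*(-11) = -1230 + 11 = -1219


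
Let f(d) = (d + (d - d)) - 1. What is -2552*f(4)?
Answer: -7656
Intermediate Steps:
f(d) = -1 + d (f(d) = (d + 0) - 1 = d - 1 = -1 + d)
-2552*f(4) = -2552*(-1 + 4) = -2552*3 = -7656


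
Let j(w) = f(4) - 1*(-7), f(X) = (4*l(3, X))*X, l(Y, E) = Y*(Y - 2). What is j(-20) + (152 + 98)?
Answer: 305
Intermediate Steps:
l(Y, E) = Y*(-2 + Y)
f(X) = 12*X (f(X) = (4*(3*(-2 + 3)))*X = (4*(3*1))*X = (4*3)*X = 12*X)
j(w) = 55 (j(w) = 12*4 - 1*(-7) = 48 + 7 = 55)
j(-20) + (152 + 98) = 55 + (152 + 98) = 55 + 250 = 305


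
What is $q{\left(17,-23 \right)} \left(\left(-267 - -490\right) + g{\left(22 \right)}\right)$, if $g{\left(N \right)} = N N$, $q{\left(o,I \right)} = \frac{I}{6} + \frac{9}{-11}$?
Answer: $- \frac{217049}{66} \approx -3288.6$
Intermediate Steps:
$q{\left(o,I \right)} = - \frac{9}{11} + \frac{I}{6}$ ($q{\left(o,I \right)} = I \frac{1}{6} + 9 \left(- \frac{1}{11}\right) = \frac{I}{6} - \frac{9}{11} = - \frac{9}{11} + \frac{I}{6}$)
$g{\left(N \right)} = N^{2}$
$q{\left(17,-23 \right)} \left(\left(-267 - -490\right) + g{\left(22 \right)}\right) = \left(- \frac{9}{11} + \frac{1}{6} \left(-23\right)\right) \left(\left(-267 - -490\right) + 22^{2}\right) = \left(- \frac{9}{11} - \frac{23}{6}\right) \left(\left(-267 + 490\right) + 484\right) = - \frac{307 \left(223 + 484\right)}{66} = \left(- \frac{307}{66}\right) 707 = - \frac{217049}{66}$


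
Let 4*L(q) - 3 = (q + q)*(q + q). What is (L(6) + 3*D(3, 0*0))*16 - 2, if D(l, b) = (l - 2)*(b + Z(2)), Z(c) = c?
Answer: 682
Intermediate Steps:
L(q) = ¾ + q² (L(q) = ¾ + ((q + q)*(q + q))/4 = ¾ + ((2*q)*(2*q))/4 = ¾ + (4*q²)/4 = ¾ + q²)
D(l, b) = (-2 + l)*(2 + b) (D(l, b) = (l - 2)*(b + 2) = (-2 + l)*(2 + b))
(L(6) + 3*D(3, 0*0))*16 - 2 = ((¾ + 6²) + 3*(-4 - 0*0 + 2*3 + (0*0)*3))*16 - 2 = ((¾ + 36) + 3*(-4 - 2*0 + 6 + 0*3))*16 - 2 = (147/4 + 3*(-4 + 0 + 6 + 0))*16 - 2 = (147/4 + 3*2)*16 - 2 = (147/4 + 6)*16 - 2 = (171/4)*16 - 2 = 684 - 2 = 682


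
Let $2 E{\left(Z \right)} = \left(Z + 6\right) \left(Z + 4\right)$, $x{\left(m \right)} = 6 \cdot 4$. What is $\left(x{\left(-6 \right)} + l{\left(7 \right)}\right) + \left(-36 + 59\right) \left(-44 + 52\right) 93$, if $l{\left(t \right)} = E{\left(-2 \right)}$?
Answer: $17140$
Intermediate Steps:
$x{\left(m \right)} = 24$
$E{\left(Z \right)} = \frac{\left(4 + Z\right) \left(6 + Z\right)}{2}$ ($E{\left(Z \right)} = \frac{\left(Z + 6\right) \left(Z + 4\right)}{2} = \frac{\left(6 + Z\right) \left(4 + Z\right)}{2} = \frac{\left(4 + Z\right) \left(6 + Z\right)}{2}$)
$l{\left(t \right)} = 4$ ($l{\left(t \right)} = 12 + \frac{\left(-2\right)^{2}}{2} + 5 \left(-2\right) = 12 + \frac{1}{2} \cdot 4 - 10 = 12 + 2 - 10 = 4$)
$\left(x{\left(-6 \right)} + l{\left(7 \right)}\right) + \left(-36 + 59\right) \left(-44 + 52\right) 93 = \left(24 + 4\right) + \left(-36 + 59\right) \left(-44 + 52\right) 93 = 28 + 23 \cdot 8 \cdot 93 = 28 + 184 \cdot 93 = 28 + 17112 = 17140$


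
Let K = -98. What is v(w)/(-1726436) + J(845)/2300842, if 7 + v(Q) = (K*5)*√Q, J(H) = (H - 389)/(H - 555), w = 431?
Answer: 1364491019/287988593285620 + 245*√431/863218 ≈ 0.0058970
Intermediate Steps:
J(H) = (-389 + H)/(-555 + H)
v(Q) = -7 - 490*√Q (v(Q) = -7 + (-98*5)*√Q = -7 - 490*√Q)
v(w)/(-1726436) + J(845)/2300842 = (-7 - 490*√431)/(-1726436) + ((-389 + 845)/(-555 + 845))/2300842 = (-7 - 490*√431)*(-1/1726436) + (456/290)*(1/2300842) = (7/1726436 + 245*√431/863218) + ((1/290)*456)*(1/2300842) = (7/1726436 + 245*√431/863218) + (228/145)*(1/2300842) = (7/1726436 + 245*√431/863218) + 114/166811045 = 1364491019/287988593285620 + 245*√431/863218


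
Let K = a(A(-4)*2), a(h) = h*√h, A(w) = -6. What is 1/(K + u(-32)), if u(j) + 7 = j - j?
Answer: I/(-7*I + 24*√3) ≈ -0.0039392 + 0.023393*I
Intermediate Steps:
u(j) = -7 (u(j) = -7 + (j - j) = -7 + 0 = -7)
a(h) = h^(3/2)
K = -24*I*√3 (K = (-6*2)^(3/2) = (-12)^(3/2) = -24*I*√3 ≈ -41.569*I)
1/(K + u(-32)) = 1/(-24*I*√3 - 7) = 1/(-7 - 24*I*√3)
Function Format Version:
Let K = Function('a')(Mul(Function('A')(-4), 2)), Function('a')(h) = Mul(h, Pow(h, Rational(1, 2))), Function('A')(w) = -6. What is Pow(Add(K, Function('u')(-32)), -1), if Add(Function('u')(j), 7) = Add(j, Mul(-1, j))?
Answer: Mul(I, Pow(Add(Mul(-7, I), Mul(24, Pow(3, Rational(1, 2)))), -1)) ≈ Add(-0.0039392, Mul(0.023393, I))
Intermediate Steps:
Function('u')(j) = -7 (Function('u')(j) = Add(-7, Add(j, Mul(-1, j))) = Add(-7, 0) = -7)
Function('a')(h) = Pow(h, Rational(3, 2))
K = Mul(-24, I, Pow(3, Rational(1, 2))) (K = Pow(Mul(-6, 2), Rational(3, 2)) = Pow(-12, Rational(3, 2)) = Mul(-24, I, Pow(3, Rational(1, 2))) ≈ Mul(-41.569, I))
Pow(Add(K, Function('u')(-32)), -1) = Pow(Add(Mul(-24, I, Pow(3, Rational(1, 2))), -7), -1) = Pow(Add(-7, Mul(-24, I, Pow(3, Rational(1, 2)))), -1)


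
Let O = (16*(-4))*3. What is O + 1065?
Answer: 873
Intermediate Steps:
O = -192 (O = -64*3 = -192)
O + 1065 = -192 + 1065 = 873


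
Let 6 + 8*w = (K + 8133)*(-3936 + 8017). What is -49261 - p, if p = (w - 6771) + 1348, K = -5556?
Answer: -10867435/8 ≈ -1.3584e+6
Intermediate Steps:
w = 10516731/8 (w = -¾ + ((-5556 + 8133)*(-3936 + 8017))/8 = -¾ + (2577*4081)/8 = -¾ + (⅛)*10516737 = -¾ + 10516737/8 = 10516731/8 ≈ 1.3146e+6)
p = 10473347/8 (p = (10516731/8 - 6771) + 1348 = 10462563/8 + 1348 = 10473347/8 ≈ 1.3092e+6)
-49261 - p = -49261 - 1*10473347/8 = -49261 - 10473347/8 = -10867435/8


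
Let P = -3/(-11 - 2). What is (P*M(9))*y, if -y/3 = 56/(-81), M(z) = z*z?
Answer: 504/13 ≈ 38.769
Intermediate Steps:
M(z) = z**2
P = 3/13 (P = -3/(-13) = -1/13*(-3) = 3/13 ≈ 0.23077)
y = 56/27 (y = -168/(-81) = -168*(-1)/81 = -3*(-56/81) = 56/27 ≈ 2.0741)
(P*M(9))*y = ((3/13)*9**2)*(56/27) = ((3/13)*81)*(56/27) = (243/13)*(56/27) = 504/13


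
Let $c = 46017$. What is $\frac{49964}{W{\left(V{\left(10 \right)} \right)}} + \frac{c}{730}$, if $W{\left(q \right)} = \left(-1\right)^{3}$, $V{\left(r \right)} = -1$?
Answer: $- \frac{36427703}{730} \approx -49901.0$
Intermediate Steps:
$W{\left(q \right)} = -1$
$\frac{49964}{W{\left(V{\left(10 \right)} \right)}} + \frac{c}{730} = \frac{49964}{-1} + \frac{46017}{730} = 49964 \left(-1\right) + 46017 \cdot \frac{1}{730} = -49964 + \frac{46017}{730} = - \frac{36427703}{730}$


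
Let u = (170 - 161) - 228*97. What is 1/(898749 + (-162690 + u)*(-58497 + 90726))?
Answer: -1/5954923764 ≈ -1.6793e-10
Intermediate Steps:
u = -22107 (u = 9 - 22116 = -22107)
1/(898749 + (-162690 + u)*(-58497 + 90726)) = 1/(898749 + (-162690 - 22107)*(-58497 + 90726)) = 1/(898749 - 184797*32229) = 1/(898749 - 5955822513) = 1/(-5954923764) = -1/5954923764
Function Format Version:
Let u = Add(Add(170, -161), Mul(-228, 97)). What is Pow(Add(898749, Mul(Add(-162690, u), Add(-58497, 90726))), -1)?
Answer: Rational(-1, 5954923764) ≈ -1.6793e-10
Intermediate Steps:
u = -22107 (u = Add(9, -22116) = -22107)
Pow(Add(898749, Mul(Add(-162690, u), Add(-58497, 90726))), -1) = Pow(Add(898749, Mul(Add(-162690, -22107), Add(-58497, 90726))), -1) = Pow(Add(898749, Mul(-184797, 32229)), -1) = Pow(Add(898749, -5955822513), -1) = Pow(-5954923764, -1) = Rational(-1, 5954923764)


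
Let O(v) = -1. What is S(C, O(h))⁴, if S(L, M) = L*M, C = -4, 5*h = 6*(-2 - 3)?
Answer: 256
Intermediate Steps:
h = -6 (h = (6*(-2 - 3))/5 = (6*(-5))/5 = (⅕)*(-30) = -6)
S(C, O(h))⁴ = (-4*(-1))⁴ = 4⁴ = 256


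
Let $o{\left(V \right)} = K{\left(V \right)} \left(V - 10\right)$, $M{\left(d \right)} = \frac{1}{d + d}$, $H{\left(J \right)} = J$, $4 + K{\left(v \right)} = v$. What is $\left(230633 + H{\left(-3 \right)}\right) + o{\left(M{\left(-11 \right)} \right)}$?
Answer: $\frac{111644589}{484} \approx 2.3067 \cdot 10^{5}$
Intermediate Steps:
$K{\left(v \right)} = -4 + v$
$M{\left(d \right)} = \frac{1}{2 d}$
$o{\left(V \right)} = \left(-10 + V\right) \left(-4 + V\right)$ ($o{\left(V \right)} = \left(-4 + V\right) \left(V - 10\right) = \left(-4 + V\right) \left(-10 + V\right) = \left(-10 + V\right) \left(-4 + V\right)$)
$\left(230633 + H{\left(-3 \right)}\right) + o{\left(M{\left(-11 \right)} \right)} = \left(230633 - 3\right) + \left(-10 + \frac{1}{2 \left(-11\right)}\right) \left(-4 + \frac{1}{2 \left(-11\right)}\right) = 230630 + \left(-10 + \frac{1}{2} \left(- \frac{1}{11}\right)\right) \left(-4 + \frac{1}{2} \left(- \frac{1}{11}\right)\right) = 230630 + \left(-10 - \frac{1}{22}\right) \left(-4 - \frac{1}{22}\right) = 230630 - - \frac{19669}{484} = 230630 + \frac{19669}{484} = \frac{111644589}{484}$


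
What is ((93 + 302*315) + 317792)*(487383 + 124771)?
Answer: 252828784310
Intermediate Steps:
((93 + 302*315) + 317792)*(487383 + 124771) = ((93 + 95130) + 317792)*612154 = (95223 + 317792)*612154 = 413015*612154 = 252828784310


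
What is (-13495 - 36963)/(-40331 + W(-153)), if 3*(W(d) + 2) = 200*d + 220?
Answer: 151374/151379 ≈ 0.99997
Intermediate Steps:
W(d) = 214/3 + 200*d/3 (W(d) = -2 + (200*d + 220)/3 = -2 + (220 + 200*d)/3 = -2 + (220/3 + 200*d/3) = 214/3 + 200*d/3)
(-13495 - 36963)/(-40331 + W(-153)) = (-13495 - 36963)/(-40331 + (214/3 + (200/3)*(-153))) = -50458/(-40331 + (214/3 - 10200)) = -50458/(-40331 - 30386/3) = -50458/(-151379/3) = -50458*(-3/151379) = 151374/151379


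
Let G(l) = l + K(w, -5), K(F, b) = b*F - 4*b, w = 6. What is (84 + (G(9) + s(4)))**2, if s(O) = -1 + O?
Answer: 7396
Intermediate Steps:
K(F, b) = -4*b + F*b (K(F, b) = F*b - 4*b = -4*b + F*b)
G(l) = -10 + l (G(l) = l - 5*(-4 + 6) = l - 5*2 = l - 10 = -10 + l)
(84 + (G(9) + s(4)))**2 = (84 + ((-10 + 9) + (-1 + 4)))**2 = (84 + (-1 + 3))**2 = (84 + 2)**2 = 86**2 = 7396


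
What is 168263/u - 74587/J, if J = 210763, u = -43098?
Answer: -38678165195/9083463774 ≈ -4.2581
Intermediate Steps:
168263/u - 74587/J = 168263/(-43098) - 74587/210763 = 168263*(-1/43098) - 74587*1/210763 = -168263/43098 - 74587/210763 = -38678165195/9083463774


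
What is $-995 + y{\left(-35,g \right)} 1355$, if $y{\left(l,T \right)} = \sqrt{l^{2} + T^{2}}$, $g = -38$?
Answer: $-995 + 1355 \sqrt{2669} \approx 69008.0$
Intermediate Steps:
$y{\left(l,T \right)} = \sqrt{T^{2} + l^{2}}$
$-995 + y{\left(-35,g \right)} 1355 = -995 + \sqrt{\left(-38\right)^{2} + \left(-35\right)^{2}} \cdot 1355 = -995 + \sqrt{1444 + 1225} \cdot 1355 = -995 + \sqrt{2669} \cdot 1355 = -995 + 1355 \sqrt{2669}$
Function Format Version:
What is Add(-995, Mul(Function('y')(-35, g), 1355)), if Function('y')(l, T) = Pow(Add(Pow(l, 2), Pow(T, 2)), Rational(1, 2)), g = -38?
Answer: Add(-995, Mul(1355, Pow(2669, Rational(1, 2)))) ≈ 69008.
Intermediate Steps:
Function('y')(l, T) = Pow(Add(Pow(T, 2), Pow(l, 2)), Rational(1, 2))
Add(-995, Mul(Function('y')(-35, g), 1355)) = Add(-995, Mul(Pow(Add(Pow(-38, 2), Pow(-35, 2)), Rational(1, 2)), 1355)) = Add(-995, Mul(Pow(Add(1444, 1225), Rational(1, 2)), 1355)) = Add(-995, Mul(Pow(2669, Rational(1, 2)), 1355)) = Add(-995, Mul(1355, Pow(2669, Rational(1, 2))))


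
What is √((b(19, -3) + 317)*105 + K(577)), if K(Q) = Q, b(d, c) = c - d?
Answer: 8*√493 ≈ 177.63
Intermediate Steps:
√((b(19, -3) + 317)*105 + K(577)) = √(((-3 - 1*19) + 317)*105 + 577) = √(((-3 - 19) + 317)*105 + 577) = √((-22 + 317)*105 + 577) = √(295*105 + 577) = √(30975 + 577) = √31552 = 8*√493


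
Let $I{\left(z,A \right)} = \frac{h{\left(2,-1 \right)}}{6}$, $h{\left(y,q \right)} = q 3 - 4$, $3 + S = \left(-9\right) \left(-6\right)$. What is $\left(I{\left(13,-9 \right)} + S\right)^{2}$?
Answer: $\frac{89401}{36} \approx 2483.4$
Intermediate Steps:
$S = 51$ ($S = -3 - -54 = -3 + 54 = 51$)
$h{\left(y,q \right)} = -4 + 3 q$ ($h{\left(y,q \right)} = 3 q - 4 = -4 + 3 q$)
$I{\left(z,A \right)} = - \frac{7}{6}$ ($I{\left(z,A \right)} = \frac{-4 + 3 \left(-1\right)}{6} = \left(-4 - 3\right) \frac{1}{6} = \left(-7\right) \frac{1}{6} = - \frac{7}{6}$)
$\left(I{\left(13,-9 \right)} + S\right)^{2} = \left(- \frac{7}{6} + 51\right)^{2} = \left(\frac{299}{6}\right)^{2} = \frac{89401}{36}$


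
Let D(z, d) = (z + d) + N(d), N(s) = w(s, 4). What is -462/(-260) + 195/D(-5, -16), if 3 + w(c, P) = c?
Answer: -1611/520 ≈ -3.0981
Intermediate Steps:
w(c, P) = -3 + c
N(s) = -3 + s
D(z, d) = -3 + z + 2*d (D(z, d) = (z + d) + (-3 + d) = (d + z) + (-3 + d) = -3 + z + 2*d)
-462/(-260) + 195/D(-5, -16) = -462/(-260) + 195/(-3 - 5 + 2*(-16)) = -462*(-1/260) + 195/(-3 - 5 - 32) = 231/130 + 195/(-40) = 231/130 + 195*(-1/40) = 231/130 - 39/8 = -1611/520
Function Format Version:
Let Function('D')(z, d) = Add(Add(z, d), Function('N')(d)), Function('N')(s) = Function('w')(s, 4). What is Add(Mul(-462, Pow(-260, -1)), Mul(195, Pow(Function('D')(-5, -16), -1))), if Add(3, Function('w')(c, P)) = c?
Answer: Rational(-1611, 520) ≈ -3.0981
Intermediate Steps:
Function('w')(c, P) = Add(-3, c)
Function('N')(s) = Add(-3, s)
Function('D')(z, d) = Add(-3, z, Mul(2, d)) (Function('D')(z, d) = Add(Add(z, d), Add(-3, d)) = Add(Add(d, z), Add(-3, d)) = Add(-3, z, Mul(2, d)))
Add(Mul(-462, Pow(-260, -1)), Mul(195, Pow(Function('D')(-5, -16), -1))) = Add(Mul(-462, Pow(-260, -1)), Mul(195, Pow(Add(-3, -5, Mul(2, -16)), -1))) = Add(Mul(-462, Rational(-1, 260)), Mul(195, Pow(Add(-3, -5, -32), -1))) = Add(Rational(231, 130), Mul(195, Pow(-40, -1))) = Add(Rational(231, 130), Mul(195, Rational(-1, 40))) = Add(Rational(231, 130), Rational(-39, 8)) = Rational(-1611, 520)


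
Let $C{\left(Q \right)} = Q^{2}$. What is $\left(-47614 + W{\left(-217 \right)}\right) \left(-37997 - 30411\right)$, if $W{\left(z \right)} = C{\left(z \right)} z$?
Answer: $702271534216$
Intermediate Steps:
$W{\left(z \right)} = z^{3}$ ($W{\left(z \right)} = z^{2} z = z^{3}$)
$\left(-47614 + W{\left(-217 \right)}\right) \left(-37997 - 30411\right) = \left(-47614 + \left(-217\right)^{3}\right) \left(-37997 - 30411\right) = \left(-47614 - 10218313\right) \left(-68408\right) = \left(-10265927\right) \left(-68408\right) = 702271534216$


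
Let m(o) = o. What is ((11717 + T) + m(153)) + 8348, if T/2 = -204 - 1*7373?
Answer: 5064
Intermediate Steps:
T = -15154 (T = 2*(-204 - 1*7373) = 2*(-204 - 7373) = 2*(-7577) = -15154)
((11717 + T) + m(153)) + 8348 = ((11717 - 15154) + 153) + 8348 = (-3437 + 153) + 8348 = -3284 + 8348 = 5064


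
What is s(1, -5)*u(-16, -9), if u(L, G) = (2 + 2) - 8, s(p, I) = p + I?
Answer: 16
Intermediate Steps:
s(p, I) = I + p
u(L, G) = -4 (u(L, G) = 4 - 8 = -4)
s(1, -5)*u(-16, -9) = (-5 + 1)*(-4) = -4*(-4) = 16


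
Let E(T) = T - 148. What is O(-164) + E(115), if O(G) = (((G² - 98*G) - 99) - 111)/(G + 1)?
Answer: -48137/163 ≈ -295.32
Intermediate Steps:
E(T) = -148 + T
O(G) = (-210 + G² - 98*G)/(1 + G) (O(G) = ((-99 + G² - 98*G) - 111)/(1 + G) = (-210 + G² - 98*G)/(1 + G))
O(-164) + E(115) = (-210 + (-164)² - 98*(-164))/(1 - 164) + (-148 + 115) = (-210 + 26896 + 16072)/(-163) - 33 = -1/163*42758 - 33 = -42758/163 - 33 = -48137/163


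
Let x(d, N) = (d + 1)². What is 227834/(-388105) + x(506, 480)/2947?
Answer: 99090575347/1143745435 ≈ 86.637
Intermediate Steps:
x(d, N) = (1 + d)²
227834/(-388105) + x(506, 480)/2947 = 227834/(-388105) + (1 + 506)²/2947 = 227834*(-1/388105) + 507²*(1/2947) = -227834/388105 + 257049*(1/2947) = -227834/388105 + 257049/2947 = 99090575347/1143745435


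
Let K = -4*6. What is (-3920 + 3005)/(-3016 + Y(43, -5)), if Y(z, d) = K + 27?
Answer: 915/3013 ≈ 0.30368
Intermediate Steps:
K = -24
Y(z, d) = 3 (Y(z, d) = -24 + 27 = 3)
(-3920 + 3005)/(-3016 + Y(43, -5)) = (-3920 + 3005)/(-3016 + 3) = -915/(-3013) = -915*(-1/3013) = 915/3013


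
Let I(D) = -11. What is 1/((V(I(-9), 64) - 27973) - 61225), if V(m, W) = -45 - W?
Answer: -1/89307 ≈ -1.1197e-5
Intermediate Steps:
1/((V(I(-9), 64) - 27973) - 61225) = 1/(((-45 - 1*64) - 27973) - 61225) = 1/(((-45 - 64) - 27973) - 61225) = 1/((-109 - 27973) - 61225) = 1/(-28082 - 61225) = 1/(-89307) = -1/89307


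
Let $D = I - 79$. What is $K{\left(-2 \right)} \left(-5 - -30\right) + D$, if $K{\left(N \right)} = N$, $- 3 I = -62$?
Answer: $- \frac{325}{3} \approx -108.33$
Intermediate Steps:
$I = \frac{62}{3}$ ($I = \left(- \frac{1}{3}\right) \left(-62\right) = \frac{62}{3} \approx 20.667$)
$D = - \frac{175}{3}$ ($D = \frac{62}{3} - 79 = - \frac{175}{3} \approx -58.333$)
$K{\left(-2 \right)} \left(-5 - -30\right) + D = - 2 \left(-5 - -30\right) - \frac{175}{3} = - 2 \left(-5 + 30\right) - \frac{175}{3} = \left(-2\right) 25 - \frac{175}{3} = -50 - \frac{175}{3} = - \frac{325}{3}$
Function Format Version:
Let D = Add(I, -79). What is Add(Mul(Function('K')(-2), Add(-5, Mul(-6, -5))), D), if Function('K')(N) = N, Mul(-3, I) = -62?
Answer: Rational(-325, 3) ≈ -108.33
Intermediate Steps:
I = Rational(62, 3) (I = Mul(Rational(-1, 3), -62) = Rational(62, 3) ≈ 20.667)
D = Rational(-175, 3) (D = Add(Rational(62, 3), -79) = Rational(-175, 3) ≈ -58.333)
Add(Mul(Function('K')(-2), Add(-5, Mul(-6, -5))), D) = Add(Mul(-2, Add(-5, Mul(-6, -5))), Rational(-175, 3)) = Add(Mul(-2, Add(-5, 30)), Rational(-175, 3)) = Add(Mul(-2, 25), Rational(-175, 3)) = Add(-50, Rational(-175, 3)) = Rational(-325, 3)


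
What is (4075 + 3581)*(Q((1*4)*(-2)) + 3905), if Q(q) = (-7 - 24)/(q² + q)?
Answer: 209247093/7 ≈ 2.9892e+7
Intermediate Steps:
Q(q) = -31/(q + q²)
(4075 + 3581)*(Q((1*4)*(-2)) + 3905) = (4075 + 3581)*(-31/(((1*4)*(-2))*(1 + (1*4)*(-2))) + 3905) = 7656*(-31/((4*(-2))*(1 + 4*(-2))) + 3905) = 7656*(-31/(-8*(1 - 8)) + 3905) = 7656*(-31*(-⅛)/(-7) + 3905) = 7656*(-31*(-⅛)*(-⅐) + 3905) = 7656*(-31/56 + 3905) = 7656*(218649/56) = 209247093/7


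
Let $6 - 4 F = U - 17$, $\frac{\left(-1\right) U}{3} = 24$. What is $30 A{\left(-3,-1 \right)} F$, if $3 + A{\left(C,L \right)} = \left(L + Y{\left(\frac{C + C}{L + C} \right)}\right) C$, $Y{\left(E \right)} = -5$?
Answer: $\frac{21375}{2} \approx 10688.0$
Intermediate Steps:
$U = -72$ ($U = \left(-3\right) 24 = -72$)
$A{\left(C,L \right)} = -3 + C \left(-5 + L\right)$ ($A{\left(C,L \right)} = -3 + \left(L - 5\right) C = -3 + \left(-5 + L\right) C = -3 + C \left(-5 + L\right)$)
$F = \frac{95}{4}$ ($F = \frac{3}{2} - \frac{-72 - 17}{4} = \frac{3}{2} - - \frac{89}{4} = \frac{3}{2} + \frac{89}{4} = \frac{95}{4} \approx 23.75$)
$30 A{\left(-3,-1 \right)} F = 30 \left(-3 - -15 - -3\right) \frac{95}{4} = 30 \left(-3 + 15 + 3\right) \frac{95}{4} = 30 \cdot 15 \cdot \frac{95}{4} = 450 \cdot \frac{95}{4} = \frac{21375}{2}$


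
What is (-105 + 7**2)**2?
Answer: 3136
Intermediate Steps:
(-105 + 7**2)**2 = (-105 + 49)**2 = (-56)**2 = 3136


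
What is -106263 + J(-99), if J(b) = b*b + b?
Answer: -96561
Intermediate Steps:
J(b) = b + b**2 (J(b) = b**2 + b = b + b**2)
-106263 + J(-99) = -106263 - 99*(1 - 99) = -106263 - 99*(-98) = -106263 + 9702 = -96561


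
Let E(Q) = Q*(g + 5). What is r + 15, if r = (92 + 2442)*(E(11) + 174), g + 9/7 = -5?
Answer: 405093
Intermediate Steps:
g = -44/7 (g = -9/7 - 5 = -44/7 ≈ -6.2857)
E(Q) = -9*Q/7 (E(Q) = Q*(-44/7 + 5) = Q*(-9/7) = -9*Q/7)
r = 405078 (r = (92 + 2442)*(-9/7*11 + 174) = 2534*(-99/7 + 174) = 2534*(1119/7) = 405078)
r + 15 = 405078 + 15 = 405093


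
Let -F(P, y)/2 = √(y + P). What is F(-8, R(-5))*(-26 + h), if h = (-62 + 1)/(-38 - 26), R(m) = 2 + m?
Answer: 1603*I*√11/32 ≈ 166.14*I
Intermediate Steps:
F(P, y) = -2*√(P + y) (F(P, y) = -2*√(y + P) = -2*√(P + y))
h = 61/64 (h = -61/(-64) = -61*(-1/64) = 61/64 ≈ 0.95313)
F(-8, R(-5))*(-26 + h) = (-2*√(-8 + (2 - 5)))*(-26 + 61/64) = -2*√(-8 - 3)*(-1603/64) = -2*I*√11*(-1603/64) = 1603*I*√11/32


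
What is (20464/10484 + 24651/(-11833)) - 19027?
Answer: -590113025554/31014293 ≈ -19027.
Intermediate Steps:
(20464/10484 + 24651/(-11833)) - 19027 = (20464*(1/10484) + 24651*(-1/11833)) - 19027 = (5116/2621 - 24651/11833) - 19027 = -4072643/31014293 - 19027 = -590113025554/31014293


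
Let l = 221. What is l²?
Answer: 48841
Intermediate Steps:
l² = 221² = 48841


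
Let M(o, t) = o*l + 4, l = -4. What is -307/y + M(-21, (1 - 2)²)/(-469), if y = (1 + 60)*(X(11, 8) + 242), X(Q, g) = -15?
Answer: -1362519/6494243 ≈ -0.20980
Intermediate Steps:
y = 13847 (y = (1 + 60)*(-15 + 242) = 61*227 = 13847)
M(o, t) = 4 - 4*o (M(o, t) = o*(-4) + 4 = -4*o + 4 = 4 - 4*o)
-307/y + M(-21, (1 - 2)²)/(-469) = -307/13847 + (4 - 4*(-21))/(-469) = -307*1/13847 + (4 + 84)*(-1/469) = -307/13847 + 88*(-1/469) = -307/13847 - 88/469 = -1362519/6494243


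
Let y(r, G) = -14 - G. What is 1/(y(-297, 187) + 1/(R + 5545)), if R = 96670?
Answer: -102215/20545214 ≈ -0.0049751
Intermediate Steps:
1/(y(-297, 187) + 1/(R + 5545)) = 1/((-14 - 1*187) + 1/(96670 + 5545)) = 1/((-14 - 187) + 1/102215) = 1/(-201 + 1/102215) = 1/(-20545214/102215) = -102215/20545214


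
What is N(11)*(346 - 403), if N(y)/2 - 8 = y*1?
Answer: -2166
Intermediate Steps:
N(y) = 16 + 2*y (N(y) = 16 + 2*(y*1) = 16 + 2*y)
N(11)*(346 - 403) = (16 + 2*11)*(346 - 403) = (16 + 22)*(-57) = 38*(-57) = -2166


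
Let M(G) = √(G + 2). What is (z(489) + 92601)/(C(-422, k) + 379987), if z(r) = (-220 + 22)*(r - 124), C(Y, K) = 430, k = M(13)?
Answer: 20331/380417 ≈ 0.053444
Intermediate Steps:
M(G) = √(2 + G)
k = √15 (k = √(2 + 13) = √15 ≈ 3.8730)
z(r) = 24552 - 198*r (z(r) = -198*(-124 + r) = 24552 - 198*r)
(z(489) + 92601)/(C(-422, k) + 379987) = ((24552 - 198*489) + 92601)/(430 + 379987) = ((24552 - 96822) + 92601)/380417 = (-72270 + 92601)*(1/380417) = 20331*(1/380417) = 20331/380417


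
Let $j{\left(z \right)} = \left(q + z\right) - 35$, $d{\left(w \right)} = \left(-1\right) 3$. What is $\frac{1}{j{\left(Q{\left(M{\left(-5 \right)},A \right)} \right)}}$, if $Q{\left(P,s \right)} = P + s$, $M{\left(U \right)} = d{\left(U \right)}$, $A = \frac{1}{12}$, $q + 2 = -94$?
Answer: $- \frac{12}{1607} \approx -0.0074673$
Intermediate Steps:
$q = -96$ ($q = -2 - 94 = -96$)
$d{\left(w \right)} = -3$
$A = \frac{1}{12} \approx 0.083333$
$M{\left(U \right)} = -3$
$j{\left(z \right)} = -131 + z$ ($j{\left(z \right)} = \left(-96 + z\right) - 35 = -131 + z$)
$\frac{1}{j{\left(Q{\left(M{\left(-5 \right)},A \right)} \right)}} = \frac{1}{-131 + \left(-3 + \frac{1}{12}\right)} = \frac{1}{-131 - \frac{35}{12}} = \frac{1}{- \frac{1607}{12}} = - \frac{12}{1607}$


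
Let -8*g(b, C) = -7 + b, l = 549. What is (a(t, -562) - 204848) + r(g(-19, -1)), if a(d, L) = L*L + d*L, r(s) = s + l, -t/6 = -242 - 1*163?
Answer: -5016447/4 ≈ -1.2541e+6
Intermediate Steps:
t = 2430 (t = -6*(-242 - 1*163) = -6*(-242 - 163) = -6*(-405) = 2430)
g(b, C) = 7/8 - b/8 (g(b, C) = -(-7 + b)/8 = 7/8 - b/8)
r(s) = 549 + s (r(s) = s + 549 = 549 + s)
a(d, L) = L² + L*d
(a(t, -562) - 204848) + r(g(-19, -1)) = (-562*(-562 + 2430) - 204848) + (549 + (7/8 - ⅛*(-19))) = (-562*1868 - 204848) + (549 + (7/8 + 19/8)) = (-1049816 - 204848) + (549 + 13/4) = -1254664 + 2209/4 = -5016447/4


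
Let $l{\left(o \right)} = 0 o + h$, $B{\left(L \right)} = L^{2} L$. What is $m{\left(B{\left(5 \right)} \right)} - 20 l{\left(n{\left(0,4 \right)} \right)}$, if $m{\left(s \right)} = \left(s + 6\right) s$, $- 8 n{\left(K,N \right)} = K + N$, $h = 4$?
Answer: $16295$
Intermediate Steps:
$B{\left(L \right)} = L^{3}$
$n{\left(K,N \right)} = - \frac{K}{8} - \frac{N}{8}$ ($n{\left(K,N \right)} = - \frac{K + N}{8} = - \frac{K}{8} - \frac{N}{8}$)
$l{\left(o \right)} = 4$ ($l{\left(o \right)} = 0 o + 4 = 0 + 4 = 4$)
$m{\left(s \right)} = s \left(6 + s\right)$ ($m{\left(s \right)} = \left(6 + s\right) s = s \left(6 + s\right)$)
$m{\left(B{\left(5 \right)} \right)} - 20 l{\left(n{\left(0,4 \right)} \right)} = 5^{3} \left(6 + 5^{3}\right) - 80 = 125 \left(6 + 125\right) - 80 = 125 \cdot 131 - 80 = 16375 - 80 = 16295$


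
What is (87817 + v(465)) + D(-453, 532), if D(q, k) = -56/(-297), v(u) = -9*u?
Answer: 24838760/297 ≈ 83632.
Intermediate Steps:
D(q, k) = 56/297 (D(q, k) = -56*(-1/297) = 56/297)
(87817 + v(465)) + D(-453, 532) = (87817 - 9*465) + 56/297 = (87817 - 4185) + 56/297 = 83632 + 56/297 = 24838760/297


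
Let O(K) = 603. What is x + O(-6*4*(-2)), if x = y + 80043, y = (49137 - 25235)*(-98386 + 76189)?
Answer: -530472048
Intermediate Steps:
y = -530552694 (y = 23902*(-22197) = -530552694)
x = -530472651 (x = -530552694 + 80043 = -530472651)
x + O(-6*4*(-2)) = -530472651 + 603 = -530472048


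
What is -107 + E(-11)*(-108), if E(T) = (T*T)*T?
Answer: 143641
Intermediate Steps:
E(T) = T³ (E(T) = T²*T = T³)
-107 + E(-11)*(-108) = -107 + (-11)³*(-108) = -107 - 1331*(-108) = -107 + 143748 = 143641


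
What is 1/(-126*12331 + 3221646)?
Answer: 1/1667940 ≈ 5.9954e-7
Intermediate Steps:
1/(-126*12331 + 3221646) = 1/(-1553706 + 3221646) = 1/1667940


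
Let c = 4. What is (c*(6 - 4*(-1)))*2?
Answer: 80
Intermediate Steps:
(c*(6 - 4*(-1)))*2 = (4*(6 - 4*(-1)))*2 = (4*(6 + 4))*2 = (4*10)*2 = 40*2 = 80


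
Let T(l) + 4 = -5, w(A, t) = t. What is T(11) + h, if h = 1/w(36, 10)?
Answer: -89/10 ≈ -8.9000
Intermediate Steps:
T(l) = -9 (T(l) = -4 - 5 = -9)
h = ⅒ (h = 1/10 = ⅒ ≈ 0.10000)
T(11) + h = -9 + ⅒ = -89/10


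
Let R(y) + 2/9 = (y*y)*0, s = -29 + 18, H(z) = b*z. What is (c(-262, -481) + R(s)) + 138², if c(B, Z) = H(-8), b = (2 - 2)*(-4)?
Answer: 171394/9 ≈ 19044.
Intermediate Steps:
b = 0 (b = 0*(-4) = 0)
H(z) = 0 (H(z) = 0*z = 0)
c(B, Z) = 0
s = -11
R(y) = -2/9 (R(y) = -2/9 + (y*y)*0 = -2/9 + y²*0 = -2/9 + 0 = -2/9)
(c(-262, -481) + R(s)) + 138² = (0 - 2/9) + 138² = -2/9 + 19044 = 171394/9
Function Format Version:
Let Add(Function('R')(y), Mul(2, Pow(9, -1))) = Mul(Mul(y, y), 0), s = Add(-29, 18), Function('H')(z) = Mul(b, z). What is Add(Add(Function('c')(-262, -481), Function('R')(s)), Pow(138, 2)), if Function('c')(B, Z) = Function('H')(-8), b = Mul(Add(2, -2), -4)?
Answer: Rational(171394, 9) ≈ 19044.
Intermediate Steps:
b = 0 (b = Mul(0, -4) = 0)
Function('H')(z) = 0 (Function('H')(z) = Mul(0, z) = 0)
Function('c')(B, Z) = 0
s = -11
Function('R')(y) = Rational(-2, 9) (Function('R')(y) = Add(Rational(-2, 9), Mul(Mul(y, y), 0)) = Add(Rational(-2, 9), Mul(Pow(y, 2), 0)) = Add(Rational(-2, 9), 0) = Rational(-2, 9))
Add(Add(Function('c')(-262, -481), Function('R')(s)), Pow(138, 2)) = Add(Add(0, Rational(-2, 9)), Pow(138, 2)) = Add(Rational(-2, 9), 19044) = Rational(171394, 9)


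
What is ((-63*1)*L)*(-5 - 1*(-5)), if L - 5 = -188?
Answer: 0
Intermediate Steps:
L = -183 (L = 5 - 188 = -183)
((-63*1)*L)*(-5 - 1*(-5)) = (-63*1*(-183))*(-5 - 1*(-5)) = (-63*(-183))*(-5 + 5) = 11529*0 = 0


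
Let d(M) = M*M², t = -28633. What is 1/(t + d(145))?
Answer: 1/3019992 ≈ 3.3113e-7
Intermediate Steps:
d(M) = M³
1/(t + d(145)) = 1/(-28633 + 145³) = 1/(-28633 + 3048625) = 1/3019992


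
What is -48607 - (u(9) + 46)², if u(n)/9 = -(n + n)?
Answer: -62063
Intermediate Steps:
u(n) = -18*n (u(n) = 9*(-(n + n)) = 9*(-2*n) = -18*n)
-48607 - (u(9) + 46)² = -48607 - (-18*9 + 46)² = -48607 - (-162 + 46)² = -48607 - 1*(-116)² = -48607 - 1*13456 = -48607 - 13456 = -62063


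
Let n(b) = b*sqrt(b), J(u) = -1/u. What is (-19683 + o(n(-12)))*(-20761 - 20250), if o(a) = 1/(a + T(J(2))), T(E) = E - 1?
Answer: 1862255498513/2307 - 1312352*I*sqrt(3)/2307 ≈ 8.0722e+8 - 985.29*I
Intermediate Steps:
n(b) = b**(3/2)
T(E) = -1 + E
o(a) = 1/(-3/2 + a) (o(a) = 1/(a + (-1 - 1/2)) = 1/(a - 3/2) = 1/(-3/2 + a))
(-19683 + o(n(-12)))*(-20761 - 20250) = (-19683 + 2/(-3 + 2*(-12)**(3/2)))*(-20761 - 20250) = (-19683 + 2/(-3 + 2*(-24*I*sqrt(3))))*(-41011) = (-19683 + 2/(-3 - 48*I*sqrt(3)))*(-41011) = 807219513 - 82022/(-3 - 48*I*sqrt(3))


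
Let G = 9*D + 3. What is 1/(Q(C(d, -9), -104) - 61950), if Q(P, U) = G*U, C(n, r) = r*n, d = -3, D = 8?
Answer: -1/69750 ≈ -1.4337e-5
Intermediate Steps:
C(n, r) = n*r
G = 75 (G = 9*8 + 3 = 72 + 3 = 75)
Q(P, U) = 75*U
1/(Q(C(d, -9), -104) - 61950) = 1/(75*(-104) - 61950) = 1/(-7800 - 61950) = 1/(-69750) = -1/69750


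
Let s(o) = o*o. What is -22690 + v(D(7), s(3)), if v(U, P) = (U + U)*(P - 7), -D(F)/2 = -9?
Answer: -22618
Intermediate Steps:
s(o) = o**2
D(F) = 18 (D(F) = -2*(-9) = 18)
v(U, P) = 2*U*(-7 + P) (v(U, P) = (2*U)*(-7 + P) = 2*U*(-7 + P))
-22690 + v(D(7), s(3)) = -22690 + 2*18*(-7 + 3**2) = -22690 + 2*18*(-7 + 9) = -22690 + 2*18*2 = -22690 + 72 = -22618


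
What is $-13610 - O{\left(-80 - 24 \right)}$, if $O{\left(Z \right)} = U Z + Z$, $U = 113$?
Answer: $-1754$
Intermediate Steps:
$O{\left(Z \right)} = 114 Z$ ($O{\left(Z \right)} = 113 Z + Z = 114 Z$)
$-13610 - O{\left(-80 - 24 \right)} = -13610 - 114 \left(-80 - 24\right) = -13610 - 114 \left(-104\right) = -13610 - -11856 = -13610 + 11856 = -1754$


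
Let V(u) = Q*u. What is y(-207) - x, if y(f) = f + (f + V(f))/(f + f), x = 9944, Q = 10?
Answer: -20291/2 ≈ -10146.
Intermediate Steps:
V(u) = 10*u
y(f) = 11/2 + f (y(f) = f + (f + 10*f)/(f + f) = f + (11*f)/((2*f)) = f + (11*f)*(1/(2*f)) = f + 11/2 = 11/2 + f)
y(-207) - x = (11/2 - 207) - 1*9944 = -403/2 - 9944 = -20291/2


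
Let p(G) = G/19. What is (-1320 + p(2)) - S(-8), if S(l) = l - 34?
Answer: -24280/19 ≈ -1277.9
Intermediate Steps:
S(l) = -34 + l
p(G) = G/19 (p(G) = G*(1/19) = G/19)
(-1320 + p(2)) - S(-8) = (-1320 + (1/19)*2) - (-34 - 8) = (-1320 + 2/19) - 1*(-42) = -25078/19 + 42 = -24280/19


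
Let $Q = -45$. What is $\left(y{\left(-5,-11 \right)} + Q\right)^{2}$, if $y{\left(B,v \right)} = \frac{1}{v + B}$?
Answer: $\frac{519841}{256} \approx 2030.6$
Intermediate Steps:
$y{\left(B,v \right)} = \frac{1}{B + v}$
$\left(y{\left(-5,-11 \right)} + Q\right)^{2} = \left(\frac{1}{-5 - 11} - 45\right)^{2} = \left(\frac{1}{-16} - 45\right)^{2} = \left(- \frac{1}{16} - 45\right)^{2} = \left(- \frac{721}{16}\right)^{2} = \frac{519841}{256}$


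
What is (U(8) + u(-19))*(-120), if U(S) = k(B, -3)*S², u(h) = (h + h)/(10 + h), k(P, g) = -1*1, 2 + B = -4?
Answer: 21520/3 ≈ 7173.3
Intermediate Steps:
B = -6 (B = -2 - 4 = -6)
k(P, g) = -1
u(h) = 2*h/(10 + h) (u(h) = (2*h)/(10 + h) = 2*h/(10 + h))
U(S) = -S²
(U(8) + u(-19))*(-120) = (-1*8² + 2*(-19)/(10 - 19))*(-120) = (-1*64 + 2*(-19)/(-9))*(-120) = (-64 + 2*(-19)*(-⅑))*(-120) = (-64 + 38/9)*(-120) = -538/9*(-120) = 21520/3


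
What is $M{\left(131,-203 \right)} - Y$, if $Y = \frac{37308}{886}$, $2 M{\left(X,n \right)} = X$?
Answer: $\frac{20725}{886} \approx 23.392$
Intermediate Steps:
$M{\left(X,n \right)} = \frac{X}{2}$
$Y = \frac{18654}{443}$ ($Y = 37308 \cdot \frac{1}{886} = \frac{18654}{443} \approx 42.108$)
$M{\left(131,-203 \right)} - Y = \frac{1}{2} \cdot 131 - \frac{18654}{443} = \frac{131}{2} - \frac{18654}{443} = \frac{20725}{886}$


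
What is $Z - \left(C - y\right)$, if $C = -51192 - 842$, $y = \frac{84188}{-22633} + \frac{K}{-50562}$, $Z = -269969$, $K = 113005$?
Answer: $- \frac{19185002688487}{88028442} \approx -2.1794 \cdot 10^{5}$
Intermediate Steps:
$y = - \frac{524181217}{88028442}$ ($y = \frac{84188}{-22633} + \frac{113005}{-50562} = 84188 \left(- \frac{1}{22633}\right) + 113005 \left(- \frac{1}{50562}\right) = - \frac{6476}{1741} - \frac{113005}{50562} = - \frac{524181217}{88028442} \approx -5.9547$)
$C = -52034$
$Z - \left(C - y\right) = -269969 - \left(-52034 - - \frac{524181217}{88028442}\right) = -269969 - \left(-52034 + \frac{524181217}{88028442}\right) = -269969 - - \frac{4579947769811}{88028442} = -269969 + \frac{4579947769811}{88028442} = - \frac{19185002688487}{88028442}$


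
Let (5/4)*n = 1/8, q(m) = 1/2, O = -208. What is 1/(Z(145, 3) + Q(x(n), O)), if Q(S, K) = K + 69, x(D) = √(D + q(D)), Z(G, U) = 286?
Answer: 1/147 ≈ 0.0068027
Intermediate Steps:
q(m) = ½ (q(m) = 1*(½) = ½)
n = ⅒ (n = (⅘)/8 = (⅘)*(⅛) = ⅒ ≈ 0.10000)
x(D) = √(½ + D) (x(D) = √(D + ½) = √(½ + D))
Q(S, K) = 69 + K
1/(Z(145, 3) + Q(x(n), O)) = 1/(286 + (69 - 208)) = 1/(286 - 139) = 1/147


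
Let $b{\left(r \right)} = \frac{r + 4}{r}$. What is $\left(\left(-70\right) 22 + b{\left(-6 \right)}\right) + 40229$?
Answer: $\frac{116068}{3} \approx 38689.0$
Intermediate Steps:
$b{\left(r \right)} = \frac{4 + r}{r}$
$\left(\left(-70\right) 22 + b{\left(-6 \right)}\right) + 40229 = \left(\left(-70\right) 22 + \frac{4 - 6}{-6}\right) + 40229 = \left(-1540 - - \frac{1}{3}\right) + 40229 = \left(-1540 + \frac{1}{3}\right) + 40229 = - \frac{4619}{3} + 40229 = \frac{116068}{3}$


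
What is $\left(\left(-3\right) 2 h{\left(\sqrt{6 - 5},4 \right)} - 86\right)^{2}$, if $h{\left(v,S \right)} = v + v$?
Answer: $9604$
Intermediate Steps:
$h{\left(v,S \right)} = 2 v$
$\left(\left(-3\right) 2 h{\left(\sqrt{6 - 5},4 \right)} - 86\right)^{2} = \left(\left(-3\right) 2 \cdot 2 \sqrt{6 - 5} - 86\right)^{2} = \left(- 6 \cdot 2 \sqrt{1} - 86\right)^{2} = \left(- 6 \cdot 2 \cdot 1 - 86\right)^{2} = \left(\left(-6\right) 2 - 86\right)^{2} = \left(-12 - 86\right)^{2} = \left(-98\right)^{2} = 9604$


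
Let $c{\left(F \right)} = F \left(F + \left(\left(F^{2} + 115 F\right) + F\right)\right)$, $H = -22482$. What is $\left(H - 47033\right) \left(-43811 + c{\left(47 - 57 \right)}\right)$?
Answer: $2301711165$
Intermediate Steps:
$c{\left(F \right)} = F \left(F^{2} + 117 F\right)$ ($c{\left(F \right)} = F \left(F + \left(F^{2} + 116 F\right)\right) = F \left(F^{2} + 117 F\right)$)
$\left(H - 47033\right) \left(-43811 + c{\left(47 - 57 \right)}\right) = \left(-22482 - 47033\right) \left(-43811 + \left(47 - 57\right)^{2} \left(117 + \left(47 - 57\right)\right)\right) = - 69515 \left(-43811 + \left(47 - 57\right)^{2} \left(117 + \left(47 - 57\right)\right)\right) = - 69515 \left(-43811 + \left(-10\right)^{2} \left(117 - 10\right)\right) = - 69515 \left(-43811 + 100 \cdot 107\right) = - 69515 \left(-43811 + 10700\right) = \left(-69515\right) \left(-33111\right) = 2301711165$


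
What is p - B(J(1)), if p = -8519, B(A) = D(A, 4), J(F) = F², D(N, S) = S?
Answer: -8523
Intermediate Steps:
B(A) = 4
p - B(J(1)) = -8519 - 1*4 = -8519 - 4 = -8523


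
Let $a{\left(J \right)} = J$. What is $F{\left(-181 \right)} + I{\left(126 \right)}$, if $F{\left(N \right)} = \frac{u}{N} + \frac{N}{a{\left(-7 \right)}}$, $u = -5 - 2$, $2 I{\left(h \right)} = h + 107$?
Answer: $\frac{360831}{2534} \approx 142.4$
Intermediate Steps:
$I{\left(h \right)} = \frac{107}{2} + \frac{h}{2}$ ($I{\left(h \right)} = \frac{h + 107}{2} = \frac{107 + h}{2} = \frac{107}{2} + \frac{h}{2}$)
$u = -7$ ($u = -5 - 2 = -7$)
$F{\left(N \right)} = - \frac{7}{N} - \frac{N}{7}$ ($F{\left(N \right)} = - \frac{7}{N} + \frac{N}{-7} = - \frac{7}{N} + N \left(- \frac{1}{7}\right) = - \frac{7}{N} - \frac{N}{7}$)
$F{\left(-181 \right)} + I{\left(126 \right)} = \left(- \frac{7}{-181} - - \frac{181}{7}\right) + \left(\frac{107}{2} + \frac{1}{2} \cdot 126\right) = \left(\left(-7\right) \left(- \frac{1}{181}\right) + \frac{181}{7}\right) + \left(\frac{107}{2} + 63\right) = \left(\frac{7}{181} + \frac{181}{7}\right) + \frac{233}{2} = \frac{32810}{1267} + \frac{233}{2} = \frac{360831}{2534}$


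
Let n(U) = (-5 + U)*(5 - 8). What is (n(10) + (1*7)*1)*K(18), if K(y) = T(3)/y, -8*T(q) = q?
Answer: 1/6 ≈ 0.16667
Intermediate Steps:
T(q) = -q/8
K(y) = -3/(8*y) (K(y) = (-1/8*3)/y = -3/(8*y))
n(U) = 15 - 3*U (n(U) = (-5 + U)*(-3) = 15 - 3*U)
(n(10) + (1*7)*1)*K(18) = ((15 - 3*10) + (1*7)*1)*(-3/8/18) = ((15 - 30) + 7*1)*(-3/8*1/18) = (-15 + 7)*(-1/48) = -8*(-1/48) = 1/6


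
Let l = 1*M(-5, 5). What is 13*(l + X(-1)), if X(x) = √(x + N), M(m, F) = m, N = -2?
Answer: -65 + 13*I*√3 ≈ -65.0 + 22.517*I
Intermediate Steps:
X(x) = √(-2 + x) (X(x) = √(x - 2) = √(-2 + x))
l = -5 (l = 1*(-5) = -5)
13*(l + X(-1)) = 13*(-5 + √(-2 - 1)) = 13*(-5 + √(-3)) = 13*(-5 + I*√3) = -65 + 13*I*√3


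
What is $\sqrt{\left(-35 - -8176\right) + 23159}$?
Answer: $10 \sqrt{313} \approx 176.92$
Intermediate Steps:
$\sqrt{\left(-35 - -8176\right) + 23159} = \sqrt{\left(-35 + 8176\right) + 23159} = \sqrt{8141 + 23159} = \sqrt{31300} = 10 \sqrt{313}$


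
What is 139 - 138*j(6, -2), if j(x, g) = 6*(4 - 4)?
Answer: 139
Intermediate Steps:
j(x, g) = 0 (j(x, g) = 6*0 = 0)
139 - 138*j(6, -2) = 139 - 138*0 = 139 + 0 = 139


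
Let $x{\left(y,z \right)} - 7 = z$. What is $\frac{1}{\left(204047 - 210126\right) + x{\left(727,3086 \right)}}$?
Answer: $- \frac{1}{2986} \approx -0.0003349$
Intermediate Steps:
$x{\left(y,z \right)} = 7 + z$
$\frac{1}{\left(204047 - 210126\right) + x{\left(727,3086 \right)}} = \frac{1}{\left(204047 - 210126\right) + \left(7 + 3086\right)} = \frac{1}{-6079 + 3093} = \frac{1}{-2986} = - \frac{1}{2986}$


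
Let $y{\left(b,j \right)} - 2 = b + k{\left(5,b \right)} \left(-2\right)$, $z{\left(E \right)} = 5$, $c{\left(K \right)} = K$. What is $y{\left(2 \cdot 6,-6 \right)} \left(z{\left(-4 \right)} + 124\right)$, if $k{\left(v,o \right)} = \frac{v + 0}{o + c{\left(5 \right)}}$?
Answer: $\frac{29412}{17} \approx 1730.1$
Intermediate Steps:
$k{\left(v,o \right)} = \frac{v}{5 + o}$ ($k{\left(v,o \right)} = \frac{v + 0}{o + 5} = \frac{v}{5 + o}$)
$y{\left(b,j \right)} = 2 + b - \frac{10}{5 + b}$ ($y{\left(b,j \right)} = 2 + \left(b + \frac{5}{5 + b} \left(-2\right)\right) = 2 + \left(b - \frac{10}{5 + b}\right) = 2 + b - \frac{10}{5 + b}$)
$y{\left(2 \cdot 6,-6 \right)} \left(z{\left(-4 \right)} + 124\right) = \frac{2 \cdot 6 \left(7 + 2 \cdot 6\right)}{5 + 2 \cdot 6} \left(5 + 124\right) = \frac{12 \left(7 + 12\right)}{5 + 12} \cdot 129 = 12 \cdot \frac{1}{17} \cdot 19 \cdot 129 = \frac{228}{17} \cdot 129 = \frac{29412}{17}$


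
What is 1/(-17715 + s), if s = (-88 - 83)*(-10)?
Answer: -1/16005 ≈ -6.2480e-5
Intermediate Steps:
s = 1710 (s = -171*(-10) = 1710)
1/(-17715 + s) = 1/(-17715 + 1710) = 1/(-16005) = -1/16005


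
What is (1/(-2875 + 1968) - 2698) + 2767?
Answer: 62582/907 ≈ 68.999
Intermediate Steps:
(1/(-2875 + 1968) - 2698) + 2767 = (1/(-907) - 2698) + 2767 = (-1/907 - 2698) + 2767 = -2447087/907 + 2767 = 62582/907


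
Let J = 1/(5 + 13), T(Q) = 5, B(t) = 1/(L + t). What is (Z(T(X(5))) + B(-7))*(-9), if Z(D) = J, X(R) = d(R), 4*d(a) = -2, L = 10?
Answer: -7/2 ≈ -3.5000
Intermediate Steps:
d(a) = -½ (d(a) = (¼)*(-2) = -½)
X(R) = -½
B(t) = 1/(10 + t)
J = 1/18 ≈ 0.055556
Z(D) = 1/18
(Z(T(X(5))) + B(-7))*(-9) = (1/18 + 1/(10 - 7))*(-9) = (1/18 + 1/3)*(-9) = (1/18 + ⅓)*(-9) = (7/18)*(-9) = -7/2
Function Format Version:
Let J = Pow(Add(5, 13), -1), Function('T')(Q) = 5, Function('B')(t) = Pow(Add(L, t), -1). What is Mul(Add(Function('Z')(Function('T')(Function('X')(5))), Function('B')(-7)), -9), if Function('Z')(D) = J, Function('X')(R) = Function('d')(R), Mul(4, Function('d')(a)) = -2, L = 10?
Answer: Rational(-7, 2) ≈ -3.5000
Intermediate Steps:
Function('d')(a) = Rational(-1, 2) (Function('d')(a) = Mul(Rational(1, 4), -2) = Rational(-1, 2))
Function('X')(R) = Rational(-1, 2)
Function('B')(t) = Pow(Add(10, t), -1)
J = Rational(1, 18) (J = Pow(18, -1) = Rational(1, 18) ≈ 0.055556)
Function('Z')(D) = Rational(1, 18)
Mul(Add(Function('Z')(Function('T')(Function('X')(5))), Function('B')(-7)), -9) = Mul(Add(Rational(1, 18), Pow(Add(10, -7), -1)), -9) = Mul(Add(Rational(1, 18), Pow(3, -1)), -9) = Mul(Add(Rational(1, 18), Rational(1, 3)), -9) = Mul(Rational(7, 18), -9) = Rational(-7, 2)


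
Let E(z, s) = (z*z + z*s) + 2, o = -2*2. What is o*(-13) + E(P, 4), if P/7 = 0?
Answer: 54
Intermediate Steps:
P = 0 (P = 7*0 = 0)
o = -4
E(z, s) = 2 + z² + s*z (E(z, s) = (z² + s*z) + 2 = 2 + z² + s*z)
o*(-13) + E(P, 4) = -4*(-13) + (2 + 0² + 4*0) = 52 + (2 + 0 + 0) = 52 + 2 = 54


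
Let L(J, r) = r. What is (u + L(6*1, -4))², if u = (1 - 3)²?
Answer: 0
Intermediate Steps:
u = 4 (u = (-2)² = 4)
(u + L(6*1, -4))² = (4 - 4)² = 0² = 0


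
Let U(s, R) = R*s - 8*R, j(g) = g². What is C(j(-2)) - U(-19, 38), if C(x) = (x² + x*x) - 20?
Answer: 1038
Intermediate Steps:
U(s, R) = -8*R + R*s
C(x) = -20 + 2*x² (C(x) = (x² + x²) - 20 = 2*x² - 20 = -20 + 2*x²)
C(j(-2)) - U(-19, 38) = (-20 + 2*((-2)²)²) - 38*(-8 - 19) = (-20 + 2*4²) - 38*(-27) = (-20 + 2*16) - 1*(-1026) = (-20 + 32) + 1026 = 12 + 1026 = 1038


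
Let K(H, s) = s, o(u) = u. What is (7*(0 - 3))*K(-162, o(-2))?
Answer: 42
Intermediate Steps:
(7*(0 - 3))*K(-162, o(-2)) = (7*(0 - 3))*(-2) = (7*(-3))*(-2) = -21*(-2) = 42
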